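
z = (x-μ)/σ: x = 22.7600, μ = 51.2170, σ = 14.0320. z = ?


z = (22.7600 - 51.2170)/14.0320
= -28.4570/14.0320
= -2.0280

z = -2.0280


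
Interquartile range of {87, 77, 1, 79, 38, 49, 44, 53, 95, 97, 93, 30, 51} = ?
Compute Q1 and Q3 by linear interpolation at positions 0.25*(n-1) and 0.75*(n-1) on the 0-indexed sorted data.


Sorted: 1, 30, 38, 44, 49, 51, 53, 77, 79, 87, 93, 95, 97
Q1 (25th %ile) = 44.0000
Q3 (75th %ile) = 87.0000
IQR = 87.0000 - 44.0000 = 43.0000

IQR = 43.0000


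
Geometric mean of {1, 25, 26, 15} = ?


Product = 1 × 25 × 26 × 15 = 9750
GM = 9750^(1/4) = 9.9369

GM = 9.9369


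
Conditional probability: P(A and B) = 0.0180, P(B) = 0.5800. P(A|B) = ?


P(A|B) = 0.0180/0.5800 = 0.0310

P(A|B) = 0.0310


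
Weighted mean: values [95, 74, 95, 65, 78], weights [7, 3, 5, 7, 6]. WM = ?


Numerator = 95*7 + 74*3 + 95*5 + 65*7 + 78*6 = 2285
Denominator = 7 + 3 + 5 + 7 + 6 = 28
WM = 2285/28 = 81.6071

WM = 81.6071


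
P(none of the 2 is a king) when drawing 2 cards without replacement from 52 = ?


P(no kings) = (48/52) × (47/51)
= 0.8507

P = 0.8507


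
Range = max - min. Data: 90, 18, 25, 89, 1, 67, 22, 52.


Max = 90, Min = 1
Range = 90 - 1 = 89

Range = 89


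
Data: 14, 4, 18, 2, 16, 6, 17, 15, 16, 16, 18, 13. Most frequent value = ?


Frequencies: 2:1, 4:1, 6:1, 13:1, 14:1, 15:1, 16:3, 17:1, 18:2
Max frequency = 3
Mode = 16

Mode = 16


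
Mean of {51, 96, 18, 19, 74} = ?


Sum = 51 + 96 + 18 + 19 + 74 = 258
n = 5
Mean = 258/5 = 51.6000

Mean = 51.6000


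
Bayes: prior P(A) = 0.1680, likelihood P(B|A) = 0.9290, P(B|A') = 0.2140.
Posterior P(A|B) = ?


P(B) = P(B|A)*P(A) + P(B|A')*P(A')
= 0.9290*0.1680 + 0.2140*0.8320
= 0.156072 + 0.178048 = 0.334120
P(A|B) = 0.156072/0.334120 = 0.4671

P(A|B) = 0.4671


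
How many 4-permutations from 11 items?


P(11,4) = 11!/7!
= 39916800/5040
= 7920

P(11,4) = 7920


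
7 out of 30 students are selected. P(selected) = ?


P = 7/30 = 0.2333

P = 0.2333


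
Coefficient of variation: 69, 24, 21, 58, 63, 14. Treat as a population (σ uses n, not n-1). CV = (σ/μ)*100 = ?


Mean = 41.5000
SD = 22.2617
CV = (22.2617/41.5000)*100 = 53.6427%

CV = 53.6427%


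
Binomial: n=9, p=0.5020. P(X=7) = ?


C(9,7) = 36
p^7 = 0.008034
(1-p)^2 = 0.248004
P = 36 * 0.008034 * 0.248004 = 0.0717

P(X=7) = 0.0717


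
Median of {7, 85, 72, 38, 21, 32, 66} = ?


Sorted: 7, 21, 32, 38, 66, 72, 85
n = 7 (odd)
Middle value = 38

Median = 38


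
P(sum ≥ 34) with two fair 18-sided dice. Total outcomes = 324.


Total outcomes = 18×18 = 324
Favorable (sum ≥ 34): 6
P = 6/324 = 0.0185

P = 0.0185


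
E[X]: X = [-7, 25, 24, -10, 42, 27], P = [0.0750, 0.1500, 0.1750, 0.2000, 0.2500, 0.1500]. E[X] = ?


E[X] = -7*0.0750 + 25*0.1500 + 24*0.1750 - 10*0.2000 + 42*0.2500 + 27*0.1500
= -0.5250 + 3.7500 + 4.2000 - 2.0000 + 10.5000 + 4.0500
= 19.9750

E[X] = 19.9750


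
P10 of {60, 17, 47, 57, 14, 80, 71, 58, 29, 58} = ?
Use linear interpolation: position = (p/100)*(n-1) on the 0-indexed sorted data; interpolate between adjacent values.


Sorted: 14, 17, 29, 47, 57, 58, 58, 60, 71, 80
n = 10
Index = 10/100 * 9 = 0.9000
Lower = data[0] = 14, Upper = data[1] = 17
P10 = 14 + 0.9000*(3) = 16.7000

P10 = 16.7000


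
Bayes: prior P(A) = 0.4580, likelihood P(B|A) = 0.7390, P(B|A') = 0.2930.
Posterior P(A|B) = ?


P(B) = P(B|A)*P(A) + P(B|A')*P(A')
= 0.7390*0.4580 + 0.2930*0.5420
= 0.338462 + 0.158806 = 0.497268
P(A|B) = 0.338462/0.497268 = 0.6806

P(A|B) = 0.6806


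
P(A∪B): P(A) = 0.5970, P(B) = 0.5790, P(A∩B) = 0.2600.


P(A∪B) = 0.5970 + 0.5790 - 0.2600
= 1.1760 - 0.2600
= 0.9160

P(A∪B) = 0.9160


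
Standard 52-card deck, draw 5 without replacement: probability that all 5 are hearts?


P(all hearts) = (13/52) × (12/51) × (11/50) × (10/49) × (9/48)
= 0.0005

P = 0.0005


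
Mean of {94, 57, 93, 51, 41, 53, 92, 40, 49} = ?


Sum = 94 + 57 + 93 + 51 + 41 + 53 + 92 + 40 + 49 = 570
n = 9
Mean = 570/9 = 63.3333

Mean = 63.3333


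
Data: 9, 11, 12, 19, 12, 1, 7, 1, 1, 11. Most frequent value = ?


Frequencies: 1:3, 7:1, 9:1, 11:2, 12:2, 19:1
Max frequency = 3
Mode = 1

Mode = 1


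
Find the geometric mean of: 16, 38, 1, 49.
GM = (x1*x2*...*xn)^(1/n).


Product = 16 × 38 × 1 × 49 = 29792
GM = 29792^(1/4) = 13.1379

GM = 13.1379


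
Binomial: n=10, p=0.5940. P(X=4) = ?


C(10,4) = 210
p^4 = 0.124493
(1-p)^6 = 0.004479
P = 210 * 0.124493 * 0.004479 = 0.1171

P(X=4) = 0.1171


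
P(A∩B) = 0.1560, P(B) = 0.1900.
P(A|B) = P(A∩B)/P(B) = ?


P(A|B) = 0.1560/0.1900 = 0.8211

P(A|B) = 0.8211


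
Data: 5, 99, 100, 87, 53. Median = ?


Sorted: 5, 53, 87, 99, 100
n = 5 (odd)
Middle value = 87

Median = 87


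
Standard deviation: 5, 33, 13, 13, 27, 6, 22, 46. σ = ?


Mean = 20.6250
Variance = 176.7344
SD = sqrt(176.7344) = 13.2941

SD = 13.2941


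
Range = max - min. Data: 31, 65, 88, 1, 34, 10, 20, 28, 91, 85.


Max = 91, Min = 1
Range = 91 - 1 = 90

Range = 90


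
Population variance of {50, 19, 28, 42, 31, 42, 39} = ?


Mean = 35.8571
Squared deviations: 200.0204, 284.1633, 61.7347, 37.7347, 23.5918, 37.7347, 9.8776
Sum = 654.8571
Variance = 654.8571/7 = 93.5510

Variance = 93.5510


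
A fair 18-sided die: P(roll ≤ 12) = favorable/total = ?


Favorable outcomes (roll ≤ 12): 12
Total outcomes = 18
P = 12/18 = 0.6667

P = 0.6667


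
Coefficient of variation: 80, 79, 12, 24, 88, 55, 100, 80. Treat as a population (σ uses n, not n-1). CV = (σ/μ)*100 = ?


Mean = 64.7500
SD = 29.5582
CV = (29.5582/64.7500)*100 = 45.6497%

CV = 45.6497%


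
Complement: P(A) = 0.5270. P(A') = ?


P(not A) = 1 - 0.5270 = 0.4730

P(not A) = 0.4730


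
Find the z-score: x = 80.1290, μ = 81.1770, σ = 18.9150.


z = (80.1290 - 81.1770)/18.9150
= -1.0480/18.9150
= -0.0554

z = -0.0554


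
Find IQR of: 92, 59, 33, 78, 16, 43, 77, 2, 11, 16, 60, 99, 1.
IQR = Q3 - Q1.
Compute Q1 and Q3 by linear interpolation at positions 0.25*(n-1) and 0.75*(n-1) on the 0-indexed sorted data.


Sorted: 1, 2, 11, 16, 16, 33, 43, 59, 60, 77, 78, 92, 99
Q1 (25th %ile) = 16.0000
Q3 (75th %ile) = 77.0000
IQR = 77.0000 - 16.0000 = 61.0000

IQR = 61.0000


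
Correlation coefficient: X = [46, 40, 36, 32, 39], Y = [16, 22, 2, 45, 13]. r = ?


Mean X = 38.6000, Mean Y = 19.6000
SD X = 4.630335, SD Y = 14.263239
Cov = -29.560000
r = -29.560000/(4.630335*14.263239) = -0.4476

r = -0.4476


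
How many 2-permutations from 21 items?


P(21,2) = 21!/19!
= 51090942171709440000/121645100408832000
= 420

P(21,2) = 420


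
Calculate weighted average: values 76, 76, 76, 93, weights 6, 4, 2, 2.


Numerator = 76*6 + 76*4 + 76*2 + 93*2 = 1098
Denominator = 6 + 4 + 2 + 2 = 14
WM = 1098/14 = 78.4286

WM = 78.4286


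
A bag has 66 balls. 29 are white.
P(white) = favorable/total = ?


P = 29/66 = 0.4394

P = 0.4394


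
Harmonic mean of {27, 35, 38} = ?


Sum of reciprocals = 1/27 + 1/35 + 1/38 = 0.091924
HM = 3/0.091924 = 32.6356

HM = 32.6356


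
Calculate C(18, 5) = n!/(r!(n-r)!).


C(18,5) = 18!/(5! × 13!)
= 6402373705728000/(120 × 6227020800)
= 8568

C(18,5) = 8568


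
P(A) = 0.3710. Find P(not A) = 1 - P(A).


P(not A) = 1 - 0.3710 = 0.6290

P(not A) = 0.6290


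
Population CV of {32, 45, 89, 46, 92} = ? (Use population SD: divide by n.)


Mean = 60.8000
SD = 24.7661
CV = (24.7661/60.8000)*100 = 40.7337%

CV = 40.7337%


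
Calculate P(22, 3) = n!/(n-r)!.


P(22,3) = 22!/19!
= 1124000727777607680000/121645100408832000
= 9240

P(22,3) = 9240


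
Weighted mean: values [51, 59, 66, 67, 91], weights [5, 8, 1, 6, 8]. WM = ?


Numerator = 51*5 + 59*8 + 66*1 + 67*6 + 91*8 = 1923
Denominator = 5 + 8 + 1 + 6 + 8 = 28
WM = 1923/28 = 68.6786

WM = 68.6786


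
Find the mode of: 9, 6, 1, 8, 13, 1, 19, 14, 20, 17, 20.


Frequencies: 1:2, 6:1, 8:1, 9:1, 13:1, 14:1, 17:1, 19:1, 20:2
Max frequency = 2
Mode = 1, 20

Mode = 1, 20


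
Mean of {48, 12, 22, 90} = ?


Sum = 48 + 12 + 22 + 90 = 172
n = 4
Mean = 172/4 = 43.0000

Mean = 43.0000


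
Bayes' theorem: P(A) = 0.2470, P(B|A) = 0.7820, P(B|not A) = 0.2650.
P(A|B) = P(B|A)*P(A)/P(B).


P(B) = P(B|A)*P(A) + P(B|A')*P(A')
= 0.7820*0.2470 + 0.2650*0.7530
= 0.193154 + 0.199545 = 0.392699
P(A|B) = 0.193154/0.392699 = 0.4919

P(A|B) = 0.4919


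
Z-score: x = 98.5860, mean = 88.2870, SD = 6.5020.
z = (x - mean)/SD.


z = (98.5860 - 88.2870)/6.5020
= 10.2990/6.5020
= 1.5840

z = 1.5840


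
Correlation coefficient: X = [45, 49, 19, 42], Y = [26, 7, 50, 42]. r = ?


Mean X = 38.7500, Mean Y = 31.2500
SD X = 11.669940, SD Y = 16.452583
Cov = -154.187500
r = -154.187500/(11.669940*16.452583) = -0.8031

r = -0.8031


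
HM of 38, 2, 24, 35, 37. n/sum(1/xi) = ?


Sum of reciprocals = 1/38 + 1/2 + 1/24 + 1/35 + 1/37 = 0.623581
HM = 5/0.623581 = 8.0182

HM = 8.0182


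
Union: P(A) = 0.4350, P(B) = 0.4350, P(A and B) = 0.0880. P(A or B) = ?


P(A∪B) = 0.4350 + 0.4350 - 0.0880
= 0.8700 - 0.0880
= 0.7820

P(A∪B) = 0.7820


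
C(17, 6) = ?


C(17,6) = 17!/(6! × 11!)
= 355687428096000/(720 × 39916800)
= 12376

C(17,6) = 12376


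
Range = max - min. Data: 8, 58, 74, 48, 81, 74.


Max = 81, Min = 8
Range = 81 - 8 = 73

Range = 73


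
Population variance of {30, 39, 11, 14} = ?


Mean = 23.5000
Squared deviations: 42.2500, 240.2500, 156.2500, 90.2500
Sum = 529.0000
Variance = 529.0000/4 = 132.2500

Variance = 132.2500


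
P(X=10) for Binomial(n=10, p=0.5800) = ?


C(10,10) = 1
p^10 = 0.004308
(1-p)^0 = 1.000000
P = 1 * 0.004308 * 1.000000 = 0.0043

P(X=10) = 0.0043


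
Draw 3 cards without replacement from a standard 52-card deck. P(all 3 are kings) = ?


P(all kings) = (4/52) × (3/51) × (2/50)
= 0.0002

P = 0.0002


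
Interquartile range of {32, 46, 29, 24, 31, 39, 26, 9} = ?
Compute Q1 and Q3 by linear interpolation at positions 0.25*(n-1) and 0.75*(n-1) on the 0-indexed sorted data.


Sorted: 9, 24, 26, 29, 31, 32, 39, 46
Q1 (25th %ile) = 25.5000
Q3 (75th %ile) = 33.7500
IQR = 33.7500 - 25.5000 = 8.2500

IQR = 8.2500


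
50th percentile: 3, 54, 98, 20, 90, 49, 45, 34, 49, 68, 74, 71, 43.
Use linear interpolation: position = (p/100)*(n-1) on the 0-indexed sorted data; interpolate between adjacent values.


Sorted: 3, 20, 34, 43, 45, 49, 49, 54, 68, 71, 74, 90, 98
n = 13
Index = 50/100 * 12 = 6.0000
Lower = data[6] = 49, Upper = data[7] = 54
P50 = 49 + 0*(5) = 49.0000

P50 = 49.0000


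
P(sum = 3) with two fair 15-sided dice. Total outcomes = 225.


Total outcomes = 15×15 = 225
Favorable (sum = 3): 2
P = 2/225 = 0.0089

P = 0.0089


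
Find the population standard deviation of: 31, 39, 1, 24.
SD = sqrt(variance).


Mean = 23.7500
Variance = 200.6875
SD = sqrt(200.6875) = 14.1664

SD = 14.1664


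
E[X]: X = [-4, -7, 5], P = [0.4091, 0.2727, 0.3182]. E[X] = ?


E[X] = -4*0.4091 - 7*0.2727 + 5*0.3182
= -1.6364 - 1.9089 + 1.5910
= -1.9543

E[X] = -1.9543


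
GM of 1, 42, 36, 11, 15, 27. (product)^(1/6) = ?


Product = 1 × 42 × 36 × 11 × 15 × 27 = 6735960
GM = 6735960^(1/6) = 13.7425

GM = 13.7425


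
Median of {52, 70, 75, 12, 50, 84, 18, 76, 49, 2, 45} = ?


Sorted: 2, 12, 18, 45, 49, 50, 52, 70, 75, 76, 84
n = 11 (odd)
Middle value = 50

Median = 50


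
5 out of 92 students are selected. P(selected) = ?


P = 5/92 = 0.0543

P = 0.0543


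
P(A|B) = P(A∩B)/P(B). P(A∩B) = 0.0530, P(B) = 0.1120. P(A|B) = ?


P(A|B) = 0.0530/0.1120 = 0.4732

P(A|B) = 0.4732


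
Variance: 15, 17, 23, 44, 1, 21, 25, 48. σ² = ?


Mean = 24.2500
Squared deviations: 85.5625, 52.5625, 1.5625, 390.0625, 540.5625, 10.5625, 0.5625, 564.0625
Sum = 1645.5000
Variance = 1645.5000/8 = 205.6875

Variance = 205.6875


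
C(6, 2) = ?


C(6,2) = 6!/(2! × 4!)
= 720/(2 × 24)
= 15

C(6,2) = 15


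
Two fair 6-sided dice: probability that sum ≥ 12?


Total outcomes = 6×6 = 36
Favorable (sum ≥ 12): 1
P = 1/36 = 0.0278

P = 0.0278


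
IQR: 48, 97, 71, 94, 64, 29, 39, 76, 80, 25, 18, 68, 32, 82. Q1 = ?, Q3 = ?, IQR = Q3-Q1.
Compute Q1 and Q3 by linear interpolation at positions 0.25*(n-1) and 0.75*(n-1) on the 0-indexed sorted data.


Sorted: 18, 25, 29, 32, 39, 48, 64, 68, 71, 76, 80, 82, 94, 97
Q1 (25th %ile) = 33.7500
Q3 (75th %ile) = 79.0000
IQR = 79.0000 - 33.7500 = 45.2500

IQR = 45.2500


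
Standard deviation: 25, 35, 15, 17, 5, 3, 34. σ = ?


Mean = 19.1429
Variance = 141.2653
SD = sqrt(141.2653) = 11.8855

SD = 11.8855


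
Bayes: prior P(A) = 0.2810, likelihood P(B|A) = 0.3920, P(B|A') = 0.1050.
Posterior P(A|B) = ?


P(B) = P(B|A)*P(A) + P(B|A')*P(A')
= 0.3920*0.2810 + 0.1050*0.7190
= 0.110152 + 0.075495 = 0.185647
P(A|B) = 0.110152/0.185647 = 0.5933

P(A|B) = 0.5933


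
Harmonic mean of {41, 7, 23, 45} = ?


Sum of reciprocals = 1/41 + 1/7 + 1/23 + 1/45 = 0.232948
HM = 4/0.232948 = 17.1712

HM = 17.1712


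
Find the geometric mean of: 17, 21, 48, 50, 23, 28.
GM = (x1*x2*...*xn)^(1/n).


Product = 17 × 21 × 48 × 50 × 23 × 28 = 551779200
GM = 551779200^(1/6) = 28.6392

GM = 28.6392


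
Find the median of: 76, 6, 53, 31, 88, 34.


Sorted: 6, 31, 34, 53, 76, 88
n = 6 (even)
Middle values: 34 and 53
Median = (34+53)/2 = 43.5000

Median = 43.5000


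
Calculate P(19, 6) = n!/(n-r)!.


P(19,6) = 19!/13!
= 121645100408832000/6227020800
= 19535040

P(19,6) = 19535040


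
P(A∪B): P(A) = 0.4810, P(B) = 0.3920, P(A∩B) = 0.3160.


P(A∪B) = 0.4810 + 0.3920 - 0.3160
= 0.8730 - 0.3160
= 0.5570

P(A∪B) = 0.5570


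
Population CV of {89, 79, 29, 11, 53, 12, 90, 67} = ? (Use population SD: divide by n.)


Mean = 53.7500
SD = 30.7276
CV = (30.7276/53.7500)*100 = 57.1677%

CV = 57.1677%


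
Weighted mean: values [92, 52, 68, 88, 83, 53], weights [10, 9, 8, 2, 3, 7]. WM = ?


Numerator = 92*10 + 52*9 + 68*8 + 88*2 + 83*3 + 53*7 = 2728
Denominator = 10 + 9 + 8 + 2 + 3 + 7 = 39
WM = 2728/39 = 69.9487

WM = 69.9487


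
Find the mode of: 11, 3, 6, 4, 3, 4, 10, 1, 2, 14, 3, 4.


Frequencies: 1:1, 2:1, 3:3, 4:3, 6:1, 10:1, 11:1, 14:1
Max frequency = 3
Mode = 3, 4

Mode = 3, 4


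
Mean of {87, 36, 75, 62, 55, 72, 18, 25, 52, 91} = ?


Sum = 87 + 36 + 75 + 62 + 55 + 72 + 18 + 25 + 52 + 91 = 573
n = 10
Mean = 573/10 = 57.3000

Mean = 57.3000


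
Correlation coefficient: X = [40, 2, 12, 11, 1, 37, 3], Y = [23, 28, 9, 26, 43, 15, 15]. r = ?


Mean X = 15.1429, Mean Y = 22.7143
SD X = 15.319722, SD Y = 10.402119
Cov = -56.387755
r = -56.387755/(15.319722*10.402119) = -0.3538

r = -0.3538


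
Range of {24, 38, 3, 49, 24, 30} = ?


Max = 49, Min = 3
Range = 49 - 3 = 46

Range = 46


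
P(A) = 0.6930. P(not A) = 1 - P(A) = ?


P(not A) = 1 - 0.6930 = 0.3070

P(not A) = 0.3070


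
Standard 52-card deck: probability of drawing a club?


13 clubs in 52 cards
P = 13/52 = 0.2500

P = 0.2500


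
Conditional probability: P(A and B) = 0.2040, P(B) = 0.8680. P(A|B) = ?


P(A|B) = 0.2040/0.8680 = 0.2350

P(A|B) = 0.2350


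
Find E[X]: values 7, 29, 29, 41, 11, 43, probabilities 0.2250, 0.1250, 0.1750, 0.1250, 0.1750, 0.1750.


E[X] = 7*0.2250 + 29*0.1250 + 29*0.1750 + 41*0.1250 + 11*0.1750 + 43*0.1750
= 1.5750 + 3.6250 + 5.0750 + 5.1250 + 1.9250 + 7.5250
= 24.8500

E[X] = 24.8500


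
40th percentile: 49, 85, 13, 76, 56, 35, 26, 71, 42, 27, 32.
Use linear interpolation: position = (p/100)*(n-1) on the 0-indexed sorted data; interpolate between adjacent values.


Sorted: 13, 26, 27, 32, 35, 42, 49, 56, 71, 76, 85
n = 11
Index = 40/100 * 10 = 4.0000
Lower = data[4] = 35, Upper = data[5] = 42
P40 = 35 + 0*(7) = 35.0000

P40 = 35.0000


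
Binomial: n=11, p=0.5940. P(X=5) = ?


C(11,5) = 462
p^5 = 0.073949
(1-p)^6 = 0.004479
P = 462 * 0.073949 * 0.004479 = 0.1530

P(X=5) = 0.1530


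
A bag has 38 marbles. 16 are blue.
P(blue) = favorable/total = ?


P = 16/38 = 0.4211

P = 0.4211


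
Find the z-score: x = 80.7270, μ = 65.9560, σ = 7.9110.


z = (80.7270 - 65.9560)/7.9110
= 14.7710/7.9110
= 1.8671

z = 1.8671


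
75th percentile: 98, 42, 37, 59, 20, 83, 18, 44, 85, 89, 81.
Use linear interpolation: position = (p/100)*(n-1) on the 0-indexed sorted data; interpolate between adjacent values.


Sorted: 18, 20, 37, 42, 44, 59, 81, 83, 85, 89, 98
n = 11
Index = 75/100 * 10 = 7.5000
Lower = data[7] = 83, Upper = data[8] = 85
P75 = 83 + 0.5000*(2) = 84.0000

P75 = 84.0000


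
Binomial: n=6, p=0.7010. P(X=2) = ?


C(6,2) = 15
p^2 = 0.491401
(1-p)^4 = 0.007993
P = 15 * 0.491401 * 0.007993 = 0.0589

P(X=2) = 0.0589


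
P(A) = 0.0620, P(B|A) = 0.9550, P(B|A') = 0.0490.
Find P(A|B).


P(B) = P(B|A)*P(A) + P(B|A')*P(A')
= 0.9550*0.0620 + 0.0490*0.9380
= 0.059210 + 0.045962 = 0.105172
P(A|B) = 0.059210/0.105172 = 0.5630

P(A|B) = 0.5630


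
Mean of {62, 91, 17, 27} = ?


Sum = 62 + 91 + 17 + 27 = 197
n = 4
Mean = 197/4 = 49.2500

Mean = 49.2500


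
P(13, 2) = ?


P(13,2) = 13!/11!
= 6227020800/39916800
= 156

P(13,2) = 156


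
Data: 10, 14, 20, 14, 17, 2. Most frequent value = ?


Frequencies: 2:1, 10:1, 14:2, 17:1, 20:1
Max frequency = 2
Mode = 14

Mode = 14


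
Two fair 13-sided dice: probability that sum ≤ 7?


Total outcomes = 13×13 = 169
Favorable (sum ≤ 7): 21
P = 21/169 = 0.1243

P = 0.1243


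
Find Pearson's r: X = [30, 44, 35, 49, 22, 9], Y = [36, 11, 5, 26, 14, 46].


Mean X = 31.5000, Mean Y = 23.0000
SD X = 13.375973, SD Y = 14.468356
Cov = -102.000000
r = -102.000000/(13.375973*14.468356) = -0.5271

r = -0.5271


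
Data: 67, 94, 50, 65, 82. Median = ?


Sorted: 50, 65, 67, 82, 94
n = 5 (odd)
Middle value = 67

Median = 67


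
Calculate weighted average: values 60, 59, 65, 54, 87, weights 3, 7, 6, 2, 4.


Numerator = 60*3 + 59*7 + 65*6 + 54*2 + 87*4 = 1439
Denominator = 3 + 7 + 6 + 2 + 4 = 22
WM = 1439/22 = 65.4091

WM = 65.4091


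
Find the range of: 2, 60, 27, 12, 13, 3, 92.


Max = 92, Min = 2
Range = 92 - 2 = 90

Range = 90


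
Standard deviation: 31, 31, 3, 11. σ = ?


Mean = 19.0000
Variance = 152.0000
SD = sqrt(152.0000) = 12.3288

SD = 12.3288


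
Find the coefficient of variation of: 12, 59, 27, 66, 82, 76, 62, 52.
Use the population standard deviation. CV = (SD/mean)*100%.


Mean = 54.5000
SD = 22.3495
CV = (22.3495/54.5000)*100 = 41.0083%

CV = 41.0083%


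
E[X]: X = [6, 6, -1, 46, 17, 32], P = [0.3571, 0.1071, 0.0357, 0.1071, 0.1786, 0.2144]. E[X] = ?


E[X] = 6*0.3571 + 6*0.1071 - 1*0.0357 + 46*0.1071 + 17*0.1786 + 32*0.2144
= 2.1426 + 0.6426 - 0.0357 + 4.9266 + 3.0362 + 6.8608
= 17.5731

E[X] = 17.5731


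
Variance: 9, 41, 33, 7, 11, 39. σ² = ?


Mean = 23.3333
Squared deviations: 205.4444, 312.1111, 93.4444, 266.7778, 152.1111, 245.4444
Sum = 1275.3333
Variance = 1275.3333/6 = 212.5556

Variance = 212.5556


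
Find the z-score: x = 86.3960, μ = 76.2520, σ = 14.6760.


z = (86.3960 - 76.2520)/14.6760
= 10.1440/14.6760
= 0.6912

z = 0.6912


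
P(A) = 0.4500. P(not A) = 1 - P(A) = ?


P(not A) = 1 - 0.4500 = 0.5500

P(not A) = 0.5500


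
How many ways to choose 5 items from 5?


C(5,5) = 5!/(5! × 0!)
= 120/(120 × 1)
= 1

C(5,5) = 1


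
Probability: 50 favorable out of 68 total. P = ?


P = 50/68 = 0.7353

P = 0.7353


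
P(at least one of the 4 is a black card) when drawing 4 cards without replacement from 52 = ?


P(at least one) = 1 - P(none)
P(none) = (26/52) × (25/51) × (24/50) × (23/49) = 0.055222
P(at least one) = 1 - 0.055222 = 0.9448

P = 0.9448


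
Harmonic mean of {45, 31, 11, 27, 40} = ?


Sum of reciprocals = 1/45 + 1/31 + 1/11 + 1/27 + 1/40 = 0.207426
HM = 5/0.207426 = 24.1049

HM = 24.1049


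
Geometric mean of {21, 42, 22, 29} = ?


Product = 21 × 42 × 22 × 29 = 562716
GM = 562716^(1/4) = 27.3888

GM = 27.3888


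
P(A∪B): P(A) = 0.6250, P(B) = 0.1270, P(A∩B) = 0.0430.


P(A∪B) = 0.6250 + 0.1270 - 0.0430
= 0.7520 - 0.0430
= 0.7090

P(A∪B) = 0.7090


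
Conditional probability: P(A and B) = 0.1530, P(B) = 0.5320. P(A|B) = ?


P(A|B) = 0.1530/0.5320 = 0.2876

P(A|B) = 0.2876


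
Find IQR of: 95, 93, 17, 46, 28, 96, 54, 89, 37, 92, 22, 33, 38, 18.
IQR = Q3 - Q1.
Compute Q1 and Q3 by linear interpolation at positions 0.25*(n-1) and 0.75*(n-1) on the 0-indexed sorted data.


Sorted: 17, 18, 22, 28, 33, 37, 38, 46, 54, 89, 92, 93, 95, 96
Q1 (25th %ile) = 29.2500
Q3 (75th %ile) = 91.2500
IQR = 91.2500 - 29.2500 = 62.0000

IQR = 62.0000


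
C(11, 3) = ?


C(11,3) = 11!/(3! × 8!)
= 39916800/(6 × 40320)
= 165

C(11,3) = 165


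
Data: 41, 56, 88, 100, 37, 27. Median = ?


Sorted: 27, 37, 41, 56, 88, 100
n = 6 (even)
Middle values: 41 and 56
Median = (41+56)/2 = 48.5000

Median = 48.5000


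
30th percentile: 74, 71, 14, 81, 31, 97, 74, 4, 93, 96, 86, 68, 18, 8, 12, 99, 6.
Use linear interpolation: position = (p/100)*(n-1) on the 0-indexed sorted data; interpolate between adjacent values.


Sorted: 4, 6, 8, 12, 14, 18, 31, 68, 71, 74, 74, 81, 86, 93, 96, 97, 99
n = 17
Index = 30/100 * 16 = 4.8000
Lower = data[4] = 14, Upper = data[5] = 18
P30 = 14 + 0.8000*(4) = 17.2000

P30 = 17.2000


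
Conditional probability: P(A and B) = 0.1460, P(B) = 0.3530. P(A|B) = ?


P(A|B) = 0.1460/0.3530 = 0.4136

P(A|B) = 0.4136


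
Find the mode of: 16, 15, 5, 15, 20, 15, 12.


Frequencies: 5:1, 12:1, 15:3, 16:1, 20:1
Max frequency = 3
Mode = 15

Mode = 15


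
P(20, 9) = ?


P(20,9) = 20!/11!
= 2432902008176640000/39916800
= 60949324800

P(20,9) = 60949324800


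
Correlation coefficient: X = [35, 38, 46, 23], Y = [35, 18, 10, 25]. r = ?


Mean X = 35.5000, Mean Y = 22.0000
SD X = 8.261356, SD Y = 9.192388
Cov = -45.000000
r = -45.000000/(8.261356*9.192388) = -0.5926

r = -0.5926


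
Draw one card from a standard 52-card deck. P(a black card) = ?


26 black cards in 52 cards
P = 26/52 = 0.5000

P = 0.5000


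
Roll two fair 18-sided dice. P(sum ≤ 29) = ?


Total outcomes = 18×18 = 324
Favorable (sum ≤ 29): 296
P = 296/324 = 0.9136

P = 0.9136


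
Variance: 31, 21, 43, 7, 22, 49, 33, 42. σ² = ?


Mean = 31.0000
Squared deviations: 0, 100.0000, 144.0000, 576.0000, 81.0000, 324.0000, 4.0000, 121.0000
Sum = 1350.0000
Variance = 1350.0000/8 = 168.7500

Variance = 168.7500


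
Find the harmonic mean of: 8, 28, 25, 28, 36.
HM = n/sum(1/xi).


Sum of reciprocals = 1/8 + 1/28 + 1/25 + 1/28 + 1/36 = 0.264206
HM = 5/0.264206 = 18.9246

HM = 18.9246


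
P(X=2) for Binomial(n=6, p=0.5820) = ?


C(6,2) = 15
p^2 = 0.338724
(1-p)^4 = 0.030528
P = 15 * 0.338724 * 0.030528 = 0.1551

P(X=2) = 0.1551


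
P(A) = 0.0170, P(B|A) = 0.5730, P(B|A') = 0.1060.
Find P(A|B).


P(B) = P(B|A)*P(A) + P(B|A')*P(A')
= 0.5730*0.0170 + 0.1060*0.9830
= 0.009741 + 0.104198 = 0.113939
P(A|B) = 0.009741/0.113939 = 0.0855

P(A|B) = 0.0855


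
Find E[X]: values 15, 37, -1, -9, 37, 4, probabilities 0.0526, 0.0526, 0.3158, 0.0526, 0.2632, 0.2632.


E[X] = 15*0.0526 + 37*0.0526 - 1*0.3158 - 9*0.0526 + 37*0.2632 + 4*0.2632
= 0.7890 + 1.9462 - 0.3158 - 0.4734 + 9.7384 + 1.0528
= 12.7372

E[X] = 12.7372


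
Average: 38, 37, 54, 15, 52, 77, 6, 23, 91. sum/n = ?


Sum = 38 + 37 + 54 + 15 + 52 + 77 + 6 + 23 + 91 = 393
n = 9
Mean = 393/9 = 43.6667

Mean = 43.6667


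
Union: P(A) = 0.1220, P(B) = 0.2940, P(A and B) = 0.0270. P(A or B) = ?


P(A∪B) = 0.1220 + 0.2940 - 0.0270
= 0.4160 - 0.0270
= 0.3890

P(A∪B) = 0.3890


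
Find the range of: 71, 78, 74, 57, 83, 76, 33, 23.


Max = 83, Min = 23
Range = 83 - 23 = 60

Range = 60


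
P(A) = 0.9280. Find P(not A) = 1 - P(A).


P(not A) = 1 - 0.9280 = 0.0720

P(not A) = 0.0720


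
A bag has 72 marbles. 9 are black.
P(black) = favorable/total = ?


P = 9/72 = 0.1250

P = 0.1250


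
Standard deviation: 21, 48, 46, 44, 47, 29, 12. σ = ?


Mean = 35.2857
Variance = 182.2041
SD = sqrt(182.2041) = 13.4983

SD = 13.4983


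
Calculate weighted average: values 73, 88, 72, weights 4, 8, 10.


Numerator = 73*4 + 88*8 + 72*10 = 1716
Denominator = 4 + 8 + 10 = 22
WM = 1716/22 = 78.0000

WM = 78.0000


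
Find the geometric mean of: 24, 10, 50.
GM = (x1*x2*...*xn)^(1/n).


Product = 24 × 10 × 50 = 12000
GM = 12000^(1/3) = 22.8943

GM = 22.8943


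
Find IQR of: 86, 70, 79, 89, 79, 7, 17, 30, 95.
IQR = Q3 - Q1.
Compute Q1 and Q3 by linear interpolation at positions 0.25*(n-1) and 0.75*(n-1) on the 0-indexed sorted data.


Sorted: 7, 17, 30, 70, 79, 79, 86, 89, 95
Q1 (25th %ile) = 30.0000
Q3 (75th %ile) = 86.0000
IQR = 86.0000 - 30.0000 = 56.0000

IQR = 56.0000


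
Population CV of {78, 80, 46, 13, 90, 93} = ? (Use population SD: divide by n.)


Mean = 66.6667
SD = 28.4351
CV = (28.4351/66.6667)*100 = 42.6527%

CV = 42.6527%


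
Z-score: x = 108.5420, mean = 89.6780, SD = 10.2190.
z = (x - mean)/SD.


z = (108.5420 - 89.6780)/10.2190
= 18.8640/10.2190
= 1.8460

z = 1.8460


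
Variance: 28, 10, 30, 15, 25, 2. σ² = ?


Mean = 18.3333
Squared deviations: 93.4444, 69.4444, 136.1111, 11.1111, 44.4444, 266.7778
Sum = 621.3333
Variance = 621.3333/6 = 103.5556

Variance = 103.5556


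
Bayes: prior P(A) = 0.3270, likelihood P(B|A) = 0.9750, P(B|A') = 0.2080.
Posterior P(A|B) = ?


P(B) = P(B|A)*P(A) + P(B|A')*P(A')
= 0.9750*0.3270 + 0.2080*0.6730
= 0.318825 + 0.139984 = 0.458809
P(A|B) = 0.318825/0.458809 = 0.6949

P(A|B) = 0.6949


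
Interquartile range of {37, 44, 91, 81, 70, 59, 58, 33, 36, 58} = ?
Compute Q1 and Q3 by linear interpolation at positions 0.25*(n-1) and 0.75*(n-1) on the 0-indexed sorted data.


Sorted: 33, 36, 37, 44, 58, 58, 59, 70, 81, 91
Q1 (25th %ile) = 38.7500
Q3 (75th %ile) = 67.2500
IQR = 67.2500 - 38.7500 = 28.5000

IQR = 28.5000


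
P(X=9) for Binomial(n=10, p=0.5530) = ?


C(10,9) = 10
p^9 = 0.004836
(1-p)^1 = 0.447000
P = 10 * 0.004836 * 0.447000 = 0.0216

P(X=9) = 0.0216


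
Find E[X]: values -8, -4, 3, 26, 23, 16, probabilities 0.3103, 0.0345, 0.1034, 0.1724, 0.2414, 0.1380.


E[X] = -8*0.3103 - 4*0.0345 + 3*0.1034 + 26*0.1724 + 23*0.2414 + 16*0.1380
= -2.4824 - 0.1380 + 0.3102 + 4.4824 + 5.5522 + 2.2080
= 9.9324

E[X] = 9.9324


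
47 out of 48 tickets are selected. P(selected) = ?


P = 47/48 = 0.9792

P = 0.9792


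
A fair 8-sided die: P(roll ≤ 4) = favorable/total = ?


Favorable outcomes (roll ≤ 4): 4
Total outcomes = 8
P = 4/8 = 0.5000

P = 0.5000


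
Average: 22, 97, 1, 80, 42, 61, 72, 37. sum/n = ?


Sum = 22 + 97 + 1 + 80 + 42 + 61 + 72 + 37 = 412
n = 8
Mean = 412/8 = 51.5000

Mean = 51.5000


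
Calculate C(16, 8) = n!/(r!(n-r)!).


C(16,8) = 16!/(8! × 8!)
= 20922789888000/(40320 × 40320)
= 12870

C(16,8) = 12870


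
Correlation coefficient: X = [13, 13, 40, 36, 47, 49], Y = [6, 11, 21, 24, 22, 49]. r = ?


Mean X = 33.0000, Mean Y = 22.1667
SD X = 14.776107, SD Y = 13.606575
Cov = 161.833333
r = 161.833333/(14.776107*13.606575) = 0.8049

r = 0.8049


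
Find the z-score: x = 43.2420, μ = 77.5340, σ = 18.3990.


z = (43.2420 - 77.5340)/18.3990
= -34.2920/18.3990
= -1.8638

z = -1.8638


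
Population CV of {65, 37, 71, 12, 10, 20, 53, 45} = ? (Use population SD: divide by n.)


Mean = 39.1250
SD = 21.9854
CV = (21.9854/39.1250)*100 = 56.1928%

CV = 56.1928%


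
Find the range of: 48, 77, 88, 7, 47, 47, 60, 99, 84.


Max = 99, Min = 7
Range = 99 - 7 = 92

Range = 92


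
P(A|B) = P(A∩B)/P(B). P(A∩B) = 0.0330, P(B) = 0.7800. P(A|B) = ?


P(A|B) = 0.0330/0.7800 = 0.0423

P(A|B) = 0.0423


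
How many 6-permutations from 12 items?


P(12,6) = 12!/6!
= 479001600/720
= 665280

P(12,6) = 665280


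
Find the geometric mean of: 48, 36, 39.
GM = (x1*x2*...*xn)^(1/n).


Product = 48 × 36 × 39 = 67392
GM = 67392^(1/3) = 40.6945

GM = 40.6945


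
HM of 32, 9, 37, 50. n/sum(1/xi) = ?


Sum of reciprocals = 1/32 + 1/9 + 1/37 + 1/50 = 0.189388
HM = 4/0.189388 = 21.1206

HM = 21.1206


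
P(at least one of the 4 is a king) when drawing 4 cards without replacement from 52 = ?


P(at least one) = 1 - P(none)
P(none) = (48/52) × (47/51) × (46/50) × (45/49) = 0.718737
P(at least one) = 1 - 0.718737 = 0.2813

P = 0.2813


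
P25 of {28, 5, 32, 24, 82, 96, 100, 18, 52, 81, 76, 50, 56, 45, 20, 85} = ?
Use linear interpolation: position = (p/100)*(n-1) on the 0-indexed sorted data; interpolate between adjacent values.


Sorted: 5, 18, 20, 24, 28, 32, 45, 50, 52, 56, 76, 81, 82, 85, 96, 100
n = 16
Index = 25/100 * 15 = 3.7500
Lower = data[3] = 24, Upper = data[4] = 28
P25 = 24 + 0.7500*(4) = 27.0000

P25 = 27.0000


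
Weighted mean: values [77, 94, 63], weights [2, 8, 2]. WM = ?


Numerator = 77*2 + 94*8 + 63*2 = 1032
Denominator = 2 + 8 + 2 = 12
WM = 1032/12 = 86.0000

WM = 86.0000


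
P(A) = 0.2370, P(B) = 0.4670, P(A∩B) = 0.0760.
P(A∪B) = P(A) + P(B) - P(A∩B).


P(A∪B) = 0.2370 + 0.4670 - 0.0760
= 0.7040 - 0.0760
= 0.6280

P(A∪B) = 0.6280


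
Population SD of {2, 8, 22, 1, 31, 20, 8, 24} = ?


Mean = 14.5000
Variance = 109.0000
SD = sqrt(109.0000) = 10.4403

SD = 10.4403


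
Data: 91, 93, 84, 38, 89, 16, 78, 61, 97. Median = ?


Sorted: 16, 38, 61, 78, 84, 89, 91, 93, 97
n = 9 (odd)
Middle value = 84

Median = 84


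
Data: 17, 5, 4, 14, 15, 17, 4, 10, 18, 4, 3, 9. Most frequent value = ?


Frequencies: 3:1, 4:3, 5:1, 9:1, 10:1, 14:1, 15:1, 17:2, 18:1
Max frequency = 3
Mode = 4

Mode = 4


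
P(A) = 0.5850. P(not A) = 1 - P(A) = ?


P(not A) = 1 - 0.5850 = 0.4150

P(not A) = 0.4150


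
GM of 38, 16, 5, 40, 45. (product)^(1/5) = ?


Product = 38 × 16 × 5 × 40 × 45 = 5472000
GM = 5472000^(1/5) = 22.2653

GM = 22.2653


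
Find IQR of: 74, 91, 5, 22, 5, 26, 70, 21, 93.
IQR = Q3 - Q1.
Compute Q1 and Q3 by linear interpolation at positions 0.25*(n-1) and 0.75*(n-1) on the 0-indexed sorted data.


Sorted: 5, 5, 21, 22, 26, 70, 74, 91, 93
Q1 (25th %ile) = 21.0000
Q3 (75th %ile) = 74.0000
IQR = 74.0000 - 21.0000 = 53.0000

IQR = 53.0000


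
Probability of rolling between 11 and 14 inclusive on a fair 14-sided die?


Favorable outcomes (11 ≤ roll ≤ 14): 4
Total outcomes = 14
P = 4/14 = 0.2857

P = 0.2857


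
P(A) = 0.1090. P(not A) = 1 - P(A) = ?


P(not A) = 1 - 0.1090 = 0.8910

P(not A) = 0.8910


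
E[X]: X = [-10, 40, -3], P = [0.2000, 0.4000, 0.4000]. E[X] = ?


E[X] = -10*0.2000 + 40*0.4000 - 3*0.4000
= -2.0000 + 16.0000 - 1.2000
= 12.8000

E[X] = 12.8000


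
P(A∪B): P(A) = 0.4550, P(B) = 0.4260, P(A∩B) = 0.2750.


P(A∪B) = 0.4550 + 0.4260 - 0.2750
= 0.8810 - 0.2750
= 0.6060

P(A∪B) = 0.6060


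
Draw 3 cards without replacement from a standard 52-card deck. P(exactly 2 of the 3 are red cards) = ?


Hypergeometric: P(X=2) = C(26,2)·C(26,1) / C(52,3)
= 325 × 26 / 22100
= 8450/22100 = 0.3824

P = 0.3824


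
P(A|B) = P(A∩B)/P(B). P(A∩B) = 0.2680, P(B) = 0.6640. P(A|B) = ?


P(A|B) = 0.2680/0.6640 = 0.4036

P(A|B) = 0.4036


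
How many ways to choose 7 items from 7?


C(7,7) = 7!/(7! × 0!)
= 5040/(5040 × 1)
= 1

C(7,7) = 1


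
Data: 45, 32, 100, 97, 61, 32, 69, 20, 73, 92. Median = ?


Sorted: 20, 32, 32, 45, 61, 69, 73, 92, 97, 100
n = 10 (even)
Middle values: 61 and 69
Median = (61+69)/2 = 65.0000

Median = 65.0000


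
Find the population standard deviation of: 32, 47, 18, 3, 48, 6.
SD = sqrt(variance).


Mean = 25.6667
Variance = 325.5556
SD = sqrt(325.5556) = 18.0432

SD = 18.0432


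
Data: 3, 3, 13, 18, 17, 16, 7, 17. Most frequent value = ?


Frequencies: 3:2, 7:1, 13:1, 16:1, 17:2, 18:1
Max frequency = 2
Mode = 3, 17

Mode = 3, 17


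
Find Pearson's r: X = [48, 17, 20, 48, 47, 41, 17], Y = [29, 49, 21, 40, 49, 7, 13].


Mean X = 34.0000, Mean Y = 29.7143
SD X = 14.061091, SD Y = 15.681785
Cov = 43.428571
r = 43.428571/(14.061091*15.681785) = 0.1970

r = 0.1970


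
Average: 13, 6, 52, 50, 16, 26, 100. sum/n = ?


Sum = 13 + 6 + 52 + 50 + 16 + 26 + 100 = 263
n = 7
Mean = 263/7 = 37.5714

Mean = 37.5714


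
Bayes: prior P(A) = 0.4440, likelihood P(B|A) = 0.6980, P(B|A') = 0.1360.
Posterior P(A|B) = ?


P(B) = P(B|A)*P(A) + P(B|A')*P(A')
= 0.6980*0.4440 + 0.1360*0.5560
= 0.309912 + 0.075616 = 0.385528
P(A|B) = 0.309912/0.385528 = 0.8039

P(A|B) = 0.8039


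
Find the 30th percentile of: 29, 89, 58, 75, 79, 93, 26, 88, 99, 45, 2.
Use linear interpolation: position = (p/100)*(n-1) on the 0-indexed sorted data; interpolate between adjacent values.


Sorted: 2, 26, 29, 45, 58, 75, 79, 88, 89, 93, 99
n = 11
Index = 30/100 * 10 = 3.0000
Lower = data[3] = 45, Upper = data[4] = 58
P30 = 45 + 0*(13) = 45.0000

P30 = 45.0000


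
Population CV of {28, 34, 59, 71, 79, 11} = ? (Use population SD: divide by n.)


Mean = 47.0000
SD = 24.3926
CV = (24.3926/47.0000)*100 = 51.8992%

CV = 51.8992%


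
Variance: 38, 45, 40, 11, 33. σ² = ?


Mean = 33.4000
Squared deviations: 21.1600, 134.5600, 43.5600, 501.7600, 0.1600
Sum = 701.2000
Variance = 701.2000/5 = 140.2400

Variance = 140.2400


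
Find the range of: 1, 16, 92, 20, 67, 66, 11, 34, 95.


Max = 95, Min = 1
Range = 95 - 1 = 94

Range = 94


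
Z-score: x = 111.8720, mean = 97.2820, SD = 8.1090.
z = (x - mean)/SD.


z = (111.8720 - 97.2820)/8.1090
= 14.5900/8.1090
= 1.7992

z = 1.7992


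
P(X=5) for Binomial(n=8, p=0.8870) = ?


C(8,5) = 56
p^5 = 0.549058
(1-p)^3 = 0.001443
P = 56 * 0.549058 * 0.001443 = 0.0444

P(X=5) = 0.0444


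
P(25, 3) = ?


P(25,3) = 25!/22!
= 15511210043330985984000000/1124000727777607680000
= 13800

P(25,3) = 13800


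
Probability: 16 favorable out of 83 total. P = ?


P = 16/83 = 0.1928

P = 0.1928


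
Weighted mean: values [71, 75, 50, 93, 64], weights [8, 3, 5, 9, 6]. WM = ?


Numerator = 71*8 + 75*3 + 50*5 + 93*9 + 64*6 = 2264
Denominator = 8 + 3 + 5 + 9 + 6 = 31
WM = 2264/31 = 73.0323

WM = 73.0323


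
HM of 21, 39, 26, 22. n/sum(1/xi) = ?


Sum of reciprocals = 1/21 + 1/39 + 1/26 + 1/22 = 0.157176
HM = 4/0.157176 = 25.4492

HM = 25.4492


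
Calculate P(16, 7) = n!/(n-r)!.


P(16,7) = 16!/9!
= 20922789888000/362880
= 57657600

P(16,7) = 57657600


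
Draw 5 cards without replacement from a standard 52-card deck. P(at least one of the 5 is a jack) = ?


P(at least one) = 1 - P(none)
P(none) = (48/52) × (47/51) × (46/50) × (45/49) × (44/48) = 0.658842
P(at least one) = 1 - 0.658842 = 0.3412

P = 0.3412


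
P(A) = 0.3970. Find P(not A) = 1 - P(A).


P(not A) = 1 - 0.3970 = 0.6030

P(not A) = 0.6030


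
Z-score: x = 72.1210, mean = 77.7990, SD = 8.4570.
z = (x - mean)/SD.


z = (72.1210 - 77.7990)/8.4570
= -5.6780/8.4570
= -0.6714

z = -0.6714


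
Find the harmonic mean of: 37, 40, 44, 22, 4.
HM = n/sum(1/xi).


Sum of reciprocals = 1/37 + 1/40 + 1/44 + 1/22 + 1/4 = 0.370209
HM = 5/0.370209 = 13.5059

HM = 13.5059


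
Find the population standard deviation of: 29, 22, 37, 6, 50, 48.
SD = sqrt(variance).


Mean = 32.0000
Variance = 231.6667
SD = sqrt(231.6667) = 15.2206

SD = 15.2206


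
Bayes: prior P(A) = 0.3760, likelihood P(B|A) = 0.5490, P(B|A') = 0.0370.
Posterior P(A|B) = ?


P(B) = P(B|A)*P(A) + P(B|A')*P(A')
= 0.5490*0.3760 + 0.0370*0.6240
= 0.206424 + 0.023088 = 0.229512
P(A|B) = 0.206424/0.229512 = 0.8994

P(A|B) = 0.8994


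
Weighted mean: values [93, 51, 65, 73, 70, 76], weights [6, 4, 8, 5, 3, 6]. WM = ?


Numerator = 93*6 + 51*4 + 65*8 + 73*5 + 70*3 + 76*6 = 2313
Denominator = 6 + 4 + 8 + 5 + 3 + 6 = 32
WM = 2313/32 = 72.2812

WM = 72.2812


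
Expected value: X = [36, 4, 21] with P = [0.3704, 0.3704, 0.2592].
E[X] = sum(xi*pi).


E[X] = 36*0.3704 + 4*0.3704 + 21*0.2592
= 13.3344 + 1.4816 + 5.4432
= 20.2592

E[X] = 20.2592


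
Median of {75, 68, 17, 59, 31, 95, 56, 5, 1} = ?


Sorted: 1, 5, 17, 31, 56, 59, 68, 75, 95
n = 9 (odd)
Middle value = 56

Median = 56


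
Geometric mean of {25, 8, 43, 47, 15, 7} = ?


Product = 25 × 8 × 43 × 47 × 15 × 7 = 42441000
GM = 42441000^(1/6) = 18.6766

GM = 18.6766


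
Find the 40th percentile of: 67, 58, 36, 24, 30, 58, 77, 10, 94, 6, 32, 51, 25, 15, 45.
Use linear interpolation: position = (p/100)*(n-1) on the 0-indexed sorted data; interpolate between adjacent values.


Sorted: 6, 10, 15, 24, 25, 30, 32, 36, 45, 51, 58, 58, 67, 77, 94
n = 15
Index = 40/100 * 14 = 5.6000
Lower = data[5] = 30, Upper = data[6] = 32
P40 = 30 + 0.6000*(2) = 31.2000

P40 = 31.2000


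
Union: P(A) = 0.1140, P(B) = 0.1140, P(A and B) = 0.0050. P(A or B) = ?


P(A∪B) = 0.1140 + 0.1140 - 0.0050
= 0.2280 - 0.0050
= 0.2230

P(A∪B) = 0.2230


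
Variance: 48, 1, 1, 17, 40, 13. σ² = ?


Mean = 20.0000
Squared deviations: 784.0000, 361.0000, 361.0000, 9.0000, 400.0000, 49.0000
Sum = 1964.0000
Variance = 1964.0000/6 = 327.3333

Variance = 327.3333


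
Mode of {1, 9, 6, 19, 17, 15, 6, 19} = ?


Frequencies: 1:1, 6:2, 9:1, 15:1, 17:1, 19:2
Max frequency = 2
Mode = 6, 19

Mode = 6, 19


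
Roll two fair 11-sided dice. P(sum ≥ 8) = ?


Total outcomes = 11×11 = 121
Favorable (sum ≥ 8): 100
P = 100/121 = 0.8264

P = 0.8264


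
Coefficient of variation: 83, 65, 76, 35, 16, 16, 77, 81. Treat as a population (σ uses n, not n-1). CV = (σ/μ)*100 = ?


Mean = 56.1250
SD = 27.1958
CV = (27.1958/56.1250)*100 = 48.4557%

CV = 48.4557%


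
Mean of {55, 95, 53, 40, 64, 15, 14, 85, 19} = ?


Sum = 55 + 95 + 53 + 40 + 64 + 15 + 14 + 85 + 19 = 440
n = 9
Mean = 440/9 = 48.8889

Mean = 48.8889


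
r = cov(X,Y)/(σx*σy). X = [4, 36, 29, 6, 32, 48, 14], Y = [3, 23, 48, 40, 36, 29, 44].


Mean X = 24.1429, Mean Y = 31.8571
SD X = 15.273025, SD Y = 14.196867
Cov = 35.448980
r = 35.448980/(15.273025*14.196867) = 0.1635

r = 0.1635


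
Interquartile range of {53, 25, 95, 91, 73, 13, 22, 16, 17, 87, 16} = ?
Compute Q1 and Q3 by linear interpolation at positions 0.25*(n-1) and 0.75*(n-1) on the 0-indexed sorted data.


Sorted: 13, 16, 16, 17, 22, 25, 53, 73, 87, 91, 95
Q1 (25th %ile) = 16.5000
Q3 (75th %ile) = 80.0000
IQR = 80.0000 - 16.5000 = 63.5000

IQR = 63.5000


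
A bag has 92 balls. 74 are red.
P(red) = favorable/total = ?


P = 74/92 = 0.8043

P = 0.8043


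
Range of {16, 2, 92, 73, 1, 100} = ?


Max = 100, Min = 1
Range = 100 - 1 = 99

Range = 99


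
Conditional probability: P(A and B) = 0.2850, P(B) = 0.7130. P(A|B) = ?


P(A|B) = 0.2850/0.7130 = 0.3997

P(A|B) = 0.3997


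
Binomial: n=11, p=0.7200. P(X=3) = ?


C(11,3) = 165
p^3 = 0.373248
(1-p)^8 = 3.778020e-05
P = 165 * 0.373248 * 3.778020e-05 = 0.0023

P(X=3) = 0.0023


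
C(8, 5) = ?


C(8,5) = 8!/(5! × 3!)
= 40320/(120 × 6)
= 56

C(8,5) = 56


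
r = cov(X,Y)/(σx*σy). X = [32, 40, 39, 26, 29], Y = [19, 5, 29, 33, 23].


Mean X = 33.2000, Mean Y = 21.8000
SD X = 5.491812, SD Y = 9.682975
Cov = -30.960000
r = -30.960000/(5.491812*9.682975) = -0.5822

r = -0.5822


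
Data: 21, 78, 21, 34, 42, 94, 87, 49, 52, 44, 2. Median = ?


Sorted: 2, 21, 21, 34, 42, 44, 49, 52, 78, 87, 94
n = 11 (odd)
Middle value = 44

Median = 44


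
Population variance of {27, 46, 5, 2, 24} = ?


Mean = 20.8000
Squared deviations: 38.4400, 635.0400, 249.6400, 353.4400, 10.2400
Sum = 1286.8000
Variance = 1286.8000/5 = 257.3600

Variance = 257.3600


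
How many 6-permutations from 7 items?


P(7,6) = 7!/1!
= 5040/1
= 5040

P(7,6) = 5040
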